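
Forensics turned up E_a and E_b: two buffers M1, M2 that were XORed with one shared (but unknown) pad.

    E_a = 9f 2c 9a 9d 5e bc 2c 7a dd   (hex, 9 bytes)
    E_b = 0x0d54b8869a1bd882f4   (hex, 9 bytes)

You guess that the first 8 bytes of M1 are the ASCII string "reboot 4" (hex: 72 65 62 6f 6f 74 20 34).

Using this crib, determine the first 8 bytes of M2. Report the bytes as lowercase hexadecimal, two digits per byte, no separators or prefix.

First, E_a ⊕ E_b = (M1 ⊕ K) ⊕ (M2 ⊕ K) = M1 ⊕ M2, so the key drops out. Then M2 = (M1 ⊕ M2) ⊕ M1 over the first 8 bytes.
byte 0: (9f ^ 0d) ^ 72 = 92 ^ 72 = e0
byte 1: (2c ^ 54) ^ 65 = 78 ^ 65 = 1d
byte 2: (9a ^ b8) ^ 62 = 22 ^ 62 = 40
byte 3: (9d ^ 86) ^ 6f = 1b ^ 6f = 74
byte 4: (5e ^ 9a) ^ 6f = c4 ^ 6f = ab
byte 5: (bc ^ 1b) ^ 74 = a7 ^ 74 = d3
byte 6: (2c ^ d8) ^ 20 = f4 ^ 20 = d4
byte 7: (7a ^ 82) ^ 34 = f8 ^ 34 = cc

e01d4074abd3d4cc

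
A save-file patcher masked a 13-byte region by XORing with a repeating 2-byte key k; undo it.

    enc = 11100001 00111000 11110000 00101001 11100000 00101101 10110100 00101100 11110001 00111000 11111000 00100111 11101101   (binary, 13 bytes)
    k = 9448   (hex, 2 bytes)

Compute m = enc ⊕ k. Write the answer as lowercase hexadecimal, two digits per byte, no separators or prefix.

The 2-byte key repeats, so the effective keystream is 94 48 94 48 94 48 94 48 94 48 94 48 94.
byte 0: 225 XOR 148 = 117
byte 1:  56 XOR  72 = 112
byte 2: 240 XOR 148 = 100
byte 3:  41 XOR  72 =  97
byte 4: 224 XOR 148 = 116
byte 5:  45 XOR  72 = 101
byte 6: 180 XOR 148 =  32
byte 7:  44 XOR  72 = 100
byte 8: 241 XOR 148 = 101
byte 9:  56 XOR  72 = 112
byte 10: 248 XOR 148 = 108
byte 11:  39 XOR  72 = 111
byte 12: 237 XOR 148 = 121

757064617465206465706c6f79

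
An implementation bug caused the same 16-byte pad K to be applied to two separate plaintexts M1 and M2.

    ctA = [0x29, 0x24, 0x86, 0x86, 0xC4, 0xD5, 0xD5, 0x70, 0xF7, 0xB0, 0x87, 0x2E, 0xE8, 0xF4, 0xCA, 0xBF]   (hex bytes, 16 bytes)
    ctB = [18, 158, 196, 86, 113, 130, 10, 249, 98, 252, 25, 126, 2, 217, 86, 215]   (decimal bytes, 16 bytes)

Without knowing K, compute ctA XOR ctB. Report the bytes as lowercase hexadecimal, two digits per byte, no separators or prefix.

3bba42d0b557df89954c9e50ea2d9c68

ctA ⊕ ctB = (M1 ⊕ K) ⊕ (M2 ⊕ K) = M1 ⊕ M2 — the shared key cancels under XOR.
29 XOR 12 = 3b
24 XOR 9e = ba
86 XOR c4 = 42
86 XOR 56 = d0
c4 XOR 71 = b5
d5 XOR 82 = 57
d5 XOR 0a = df
70 XOR f9 = 89
f7 XOR 62 = 95
b0 XOR fc = 4c
87 XOR 19 = 9e
2e XOR 7e = 50
e8 XOR 02 = ea
f4 XOR d9 = 2d
ca XOR 56 = 9c
bf XOR d7 = 68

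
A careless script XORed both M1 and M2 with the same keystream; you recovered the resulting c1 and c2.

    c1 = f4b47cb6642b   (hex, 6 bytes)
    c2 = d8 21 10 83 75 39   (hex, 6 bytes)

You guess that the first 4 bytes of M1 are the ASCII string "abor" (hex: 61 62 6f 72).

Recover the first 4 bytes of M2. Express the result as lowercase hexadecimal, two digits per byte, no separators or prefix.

4df70347

First, c1 ⊕ c2 = (M1 ⊕ K) ⊕ (M2 ⊕ K) = M1 ⊕ M2, so the key drops out. Then M2 = (M1 ⊕ M2) ⊕ M1 over the first 4 bytes.
byte 0: (f4 ^ d8) ^ 61 = 2c ^ 61 = 4d
byte 1: (b4 ^ 21) ^ 62 = 95 ^ 62 = f7
byte 2: (7c ^ 10) ^ 6f = 6c ^ 6f = 03
byte 3: (b6 ^ 83) ^ 72 = 35 ^ 72 = 47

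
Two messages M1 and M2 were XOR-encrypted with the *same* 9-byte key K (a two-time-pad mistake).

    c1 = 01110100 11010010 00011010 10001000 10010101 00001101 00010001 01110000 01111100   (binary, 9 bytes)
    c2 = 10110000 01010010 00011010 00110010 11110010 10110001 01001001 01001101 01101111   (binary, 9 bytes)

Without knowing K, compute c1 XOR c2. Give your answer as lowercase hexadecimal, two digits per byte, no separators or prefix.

c1 ⊕ c2 = (M1 ⊕ K) ⊕ (M2 ⊕ K) = M1 ⊕ M2 — the shared key cancels under XOR.
byte 0: 74 xor b0 = c4
byte 1: d2 xor 52 = 80
byte 2: 1a xor 1a = 00
byte 3: 88 xor 32 = ba
byte 4: 95 xor f2 = 67
byte 5: 0d xor b1 = bc
byte 6: 11 xor 49 = 58
byte 7: 70 xor 4d = 3d
byte 8: 7c xor 6f = 13

c48000ba67bc583d13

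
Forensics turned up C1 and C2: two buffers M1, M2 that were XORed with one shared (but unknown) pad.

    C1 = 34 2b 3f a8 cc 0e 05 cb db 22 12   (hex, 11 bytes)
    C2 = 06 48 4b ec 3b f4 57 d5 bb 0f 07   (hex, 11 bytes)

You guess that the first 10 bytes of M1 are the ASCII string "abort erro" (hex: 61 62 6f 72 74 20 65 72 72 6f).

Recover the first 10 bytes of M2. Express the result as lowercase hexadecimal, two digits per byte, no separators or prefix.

53011b3683da376c1242

First, C1 ⊕ C2 = (M1 ⊕ K) ⊕ (M2 ⊕ K) = M1 ⊕ M2, so the key drops out. Then M2 = (M1 ⊕ M2) ⊕ M1 over the first 10 bytes.
byte 0: (34 xor 06) xor 61 = 32 xor 61 = 53
byte 1: (2b xor 48) xor 62 = 63 xor 62 = 01
byte 2: (3f xor 4b) xor 6f = 74 xor 6f = 1b
byte 3: (a8 xor ec) xor 72 = 44 xor 72 = 36
byte 4: (cc xor 3b) xor 74 = f7 xor 74 = 83
byte 5: (0e xor f4) xor 20 = fa xor 20 = da
byte 6: (05 xor 57) xor 65 = 52 xor 65 = 37
byte 7: (cb xor d5) xor 72 = 1e xor 72 = 6c
byte 8: (db xor bb) xor 72 = 60 xor 72 = 12
byte 9: (22 xor 0f) xor 6f = 2d xor 6f = 42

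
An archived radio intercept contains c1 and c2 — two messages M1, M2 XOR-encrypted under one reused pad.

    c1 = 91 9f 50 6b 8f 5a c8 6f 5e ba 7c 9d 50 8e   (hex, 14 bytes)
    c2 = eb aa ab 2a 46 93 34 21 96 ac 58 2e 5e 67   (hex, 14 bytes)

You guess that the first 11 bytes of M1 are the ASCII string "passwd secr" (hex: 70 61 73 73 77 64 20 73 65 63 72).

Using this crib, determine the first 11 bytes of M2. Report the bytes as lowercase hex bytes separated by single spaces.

0a 54 88 32 be ad dc 3d ad 75 56

First, c1 ⊕ c2 = (M1 ⊕ K) ⊕ (M2 ⊕ K) = M1 ⊕ M2, so the key drops out. Then M2 = (M1 ⊕ M2) ⊕ M1 over the first 11 bytes.
byte 0: (91 ⊕ eb) ⊕ 70 = 7a ⊕ 70 = 0a
byte 1: (9f ⊕ aa) ⊕ 61 = 35 ⊕ 61 = 54
byte 2: (50 ⊕ ab) ⊕ 73 = fb ⊕ 73 = 88
byte 3: (6b ⊕ 2a) ⊕ 73 = 41 ⊕ 73 = 32
byte 4: (8f ⊕ 46) ⊕ 77 = c9 ⊕ 77 = be
byte 5: (5a ⊕ 93) ⊕ 64 = c9 ⊕ 64 = ad
byte 6: (c8 ⊕ 34) ⊕ 20 = fc ⊕ 20 = dc
byte 7: (6f ⊕ 21) ⊕ 73 = 4e ⊕ 73 = 3d
byte 8: (5e ⊕ 96) ⊕ 65 = c8 ⊕ 65 = ad
byte 9: (ba ⊕ ac) ⊕ 63 = 16 ⊕ 63 = 75
byte 10: (7c ⊕ 58) ⊕ 72 = 24 ⊕ 72 = 56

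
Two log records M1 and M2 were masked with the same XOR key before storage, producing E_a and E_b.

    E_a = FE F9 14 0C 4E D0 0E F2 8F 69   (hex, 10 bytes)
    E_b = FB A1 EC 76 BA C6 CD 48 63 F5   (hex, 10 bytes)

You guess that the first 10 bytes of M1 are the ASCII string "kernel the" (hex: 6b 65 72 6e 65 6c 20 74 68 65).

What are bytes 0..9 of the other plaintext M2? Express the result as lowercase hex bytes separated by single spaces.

First, E_a ⊕ E_b = (M1 ⊕ K) ⊕ (M2 ⊕ K) = M1 ⊕ M2, so the key drops out. Then M2 = (M1 ⊕ M2) ⊕ M1 over the first 10 bytes.
byte 0: (fe ⊕ fb) ⊕ 6b = 05 ⊕ 6b = 6e
byte 1: (f9 ⊕ a1) ⊕ 65 = 58 ⊕ 65 = 3d
byte 2: (14 ⊕ ec) ⊕ 72 = f8 ⊕ 72 = 8a
byte 3: (0c ⊕ 76) ⊕ 6e = 7a ⊕ 6e = 14
byte 4: (4e ⊕ ba) ⊕ 65 = f4 ⊕ 65 = 91
byte 5: (d0 ⊕ c6) ⊕ 6c = 16 ⊕ 6c = 7a
byte 6: (0e ⊕ cd) ⊕ 20 = c3 ⊕ 20 = e3
byte 7: (f2 ⊕ 48) ⊕ 74 = ba ⊕ 74 = ce
byte 8: (8f ⊕ 63) ⊕ 68 = ec ⊕ 68 = 84
byte 9: (69 ⊕ f5) ⊕ 65 = 9c ⊕ 65 = f9

6e 3d 8a 14 91 7a e3 ce 84 f9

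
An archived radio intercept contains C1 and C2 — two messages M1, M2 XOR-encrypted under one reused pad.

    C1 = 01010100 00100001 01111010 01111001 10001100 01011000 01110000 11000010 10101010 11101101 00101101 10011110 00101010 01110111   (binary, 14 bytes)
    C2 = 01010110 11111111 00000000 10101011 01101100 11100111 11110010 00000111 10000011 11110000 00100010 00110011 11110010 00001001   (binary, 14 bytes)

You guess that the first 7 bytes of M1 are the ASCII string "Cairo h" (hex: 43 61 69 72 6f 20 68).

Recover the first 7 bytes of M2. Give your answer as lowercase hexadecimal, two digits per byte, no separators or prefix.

41bf13a08f9fea

First, C1 ⊕ C2 = (M1 ⊕ K) ⊕ (M2 ⊕ K) = M1 ⊕ M2, so the key drops out. Then M2 = (M1 ⊕ M2) ⊕ M1 over the first 7 bytes.
byte 0: (54 xor 56) xor 43 = 02 xor 43 = 41
byte 1: (21 xor ff) xor 61 = de xor 61 = bf
byte 2: (7a xor 00) xor 69 = 7a xor 69 = 13
byte 3: (79 xor ab) xor 72 = d2 xor 72 = a0
byte 4: (8c xor 6c) xor 6f = e0 xor 6f = 8f
byte 5: (58 xor e7) xor 20 = bf xor 20 = 9f
byte 6: (70 xor f2) xor 68 = 82 xor 68 = ea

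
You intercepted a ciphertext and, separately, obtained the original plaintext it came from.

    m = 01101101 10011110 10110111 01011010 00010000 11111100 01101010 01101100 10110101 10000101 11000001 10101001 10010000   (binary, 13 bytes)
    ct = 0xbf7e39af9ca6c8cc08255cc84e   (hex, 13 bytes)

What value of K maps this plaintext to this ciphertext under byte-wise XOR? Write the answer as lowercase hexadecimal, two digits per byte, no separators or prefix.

Since ct = m ⊕ K, XORing both sides with m gives K = m ⊕ ct.
byte 0: 01101101 XOR 10111111 = 11010010
byte 1: 10011110 XOR 01111110 = 11100000
byte 2: 10110111 XOR 00111001 = 10001110
byte 3: 01011010 XOR 10101111 = 11110101
byte 4: 00010000 XOR 10011100 = 10001100
byte 5: 11111100 XOR 10100110 = 01011010
byte 6: 01101010 XOR 11001000 = 10100010
byte 7: 01101100 XOR 11001100 = 10100000
byte 8: 10110101 XOR 00001000 = 10111101
byte 9: 10000101 XOR 00100101 = 10100000
byte 10: 11000001 XOR 01011100 = 10011101
byte 11: 10101001 XOR 11001000 = 01100001
byte 12: 10010000 XOR 01001110 = 11011110

d2e08ef58c5aa2a0bda09d61de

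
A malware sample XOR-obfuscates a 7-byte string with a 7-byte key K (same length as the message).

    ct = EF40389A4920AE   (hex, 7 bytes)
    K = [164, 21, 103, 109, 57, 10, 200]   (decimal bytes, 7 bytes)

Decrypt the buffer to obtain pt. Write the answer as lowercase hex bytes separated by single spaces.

byte 0: 239 ⊕ 164 =  75
byte 1:  64 ⊕  21 =  85
byte 2:  56 ⊕ 103 =  95
byte 3: 154 ⊕ 109 = 247
byte 4:  73 ⊕  57 = 112
byte 5:  32 ⊕  10 =  42
byte 6: 174 ⊕ 200 = 102

4b 55 5f f7 70 2a 66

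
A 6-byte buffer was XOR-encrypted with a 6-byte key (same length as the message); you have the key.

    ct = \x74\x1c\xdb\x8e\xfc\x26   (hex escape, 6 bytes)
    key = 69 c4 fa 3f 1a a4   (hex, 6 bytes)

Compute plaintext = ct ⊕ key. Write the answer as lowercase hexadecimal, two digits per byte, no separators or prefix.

byte 0: 116 ^ 105 =  29
byte 1:  28 ^ 196 = 216
byte 2: 219 ^ 250 =  33
byte 3: 142 ^  63 = 177
byte 4: 252 ^  26 = 230
byte 5:  38 ^ 164 = 130

1dd821b1e682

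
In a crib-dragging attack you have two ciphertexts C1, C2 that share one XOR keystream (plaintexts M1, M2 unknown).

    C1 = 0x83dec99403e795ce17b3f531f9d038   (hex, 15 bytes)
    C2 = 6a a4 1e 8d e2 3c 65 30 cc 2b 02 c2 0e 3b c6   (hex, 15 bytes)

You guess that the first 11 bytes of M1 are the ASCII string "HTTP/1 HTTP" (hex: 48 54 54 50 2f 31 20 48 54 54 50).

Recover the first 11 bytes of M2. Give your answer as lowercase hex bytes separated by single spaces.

First, C1 ⊕ C2 = (M1 ⊕ K) ⊕ (M2 ⊕ K) = M1 ⊕ M2, so the key drops out. Then M2 = (M1 ⊕ M2) ⊕ M1 over the first 11 bytes.
byte 0: (83 ^ 6a) ^ 48 = e9 ^ 48 = a1
byte 1: (de ^ a4) ^ 54 = 7a ^ 54 = 2e
byte 2: (c9 ^ 1e) ^ 54 = d7 ^ 54 = 83
byte 3: (94 ^ 8d) ^ 50 = 19 ^ 50 = 49
byte 4: (03 ^ e2) ^ 2f = e1 ^ 2f = ce
byte 5: (e7 ^ 3c) ^ 31 = db ^ 31 = ea
byte 6: (95 ^ 65) ^ 20 = f0 ^ 20 = d0
byte 7: (ce ^ 30) ^ 48 = fe ^ 48 = b6
byte 8: (17 ^ cc) ^ 54 = db ^ 54 = 8f
byte 9: (b3 ^ 2b) ^ 54 = 98 ^ 54 = cc
byte 10: (f5 ^ 02) ^ 50 = f7 ^ 50 = a7

a1 2e 83 49 ce ea d0 b6 8f cc a7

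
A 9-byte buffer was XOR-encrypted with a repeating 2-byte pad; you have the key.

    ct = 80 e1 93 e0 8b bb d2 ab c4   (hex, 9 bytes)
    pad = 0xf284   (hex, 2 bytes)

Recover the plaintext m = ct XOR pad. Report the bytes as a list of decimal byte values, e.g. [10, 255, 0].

The 2-byte key repeats, so the effective keystream is f2 84 f2 84 f2 84 f2 84 f2.
byte 0: 80 ^ f2 = 72
byte 1: e1 ^ 84 = 65
byte 2: 93 ^ f2 = 61
byte 3: e0 ^ 84 = 64
byte 4: 8b ^ f2 = 79
byte 5: bb ^ 84 = 3f
byte 6: d2 ^ f2 = 20
byte 7: ab ^ 84 = 2f
byte 8: c4 ^ f2 = 36

[114, 101, 97, 100, 121, 63, 32, 47, 54]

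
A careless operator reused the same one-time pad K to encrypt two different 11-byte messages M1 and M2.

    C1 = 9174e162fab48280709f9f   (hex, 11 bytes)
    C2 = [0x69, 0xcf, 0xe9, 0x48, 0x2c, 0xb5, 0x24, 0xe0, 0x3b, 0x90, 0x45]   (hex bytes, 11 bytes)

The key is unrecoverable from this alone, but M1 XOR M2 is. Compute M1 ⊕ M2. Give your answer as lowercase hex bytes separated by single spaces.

C1 ⊕ C2 = (M1 ⊕ K) ⊕ (M2 ⊕ K) = M1 ⊕ M2 — the shared key cancels under XOR.
145 XOR 105 = 248
116 XOR 207 = 187
225 XOR 233 =   8
 98 XOR  72 =  42
250 XOR  44 = 214
180 XOR 181 =   1
130 XOR  36 = 166
128 XOR 224 =  96
112 XOR  59 =  75
159 XOR 144 =  15
159 XOR  69 = 218

f8 bb 08 2a d6 01 a6 60 4b 0f da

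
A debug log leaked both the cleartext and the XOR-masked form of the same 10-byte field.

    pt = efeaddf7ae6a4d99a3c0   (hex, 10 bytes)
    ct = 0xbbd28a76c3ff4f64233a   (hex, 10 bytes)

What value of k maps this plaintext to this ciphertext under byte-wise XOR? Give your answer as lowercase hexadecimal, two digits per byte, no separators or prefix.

543857816d9502fd80fa

Since ct = pt ⊕ k, XORing both sides with pt gives k = pt ⊕ ct.
ef ^ bb = 54
ea ^ d2 = 38
dd ^ 8a = 57
f7 ^ 76 = 81
ae ^ c3 = 6d
6a ^ ff = 95
4d ^ 4f = 02
99 ^ 64 = fd
a3 ^ 23 = 80
c0 ^ 3a = fa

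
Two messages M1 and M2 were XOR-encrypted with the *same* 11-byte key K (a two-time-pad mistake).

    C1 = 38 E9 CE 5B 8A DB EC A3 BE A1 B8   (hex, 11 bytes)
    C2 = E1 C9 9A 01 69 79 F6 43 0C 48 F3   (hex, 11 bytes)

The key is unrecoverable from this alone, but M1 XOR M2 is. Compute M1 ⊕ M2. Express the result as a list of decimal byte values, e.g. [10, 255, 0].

C1 ⊕ C2 = (M1 ⊕ K) ⊕ (M2 ⊕ K) = M1 ⊕ M2 — the shared key cancels under XOR.
byte 0: 38 ⊕ e1 = d9
byte 1: e9 ⊕ c9 = 20
byte 2: ce ⊕ 9a = 54
byte 3: 5b ⊕ 01 = 5a
byte 4: 8a ⊕ 69 = e3
byte 5: db ⊕ 79 = a2
byte 6: ec ⊕ f6 = 1a
byte 7: a3 ⊕ 43 = e0
byte 8: be ⊕ 0c = b2
byte 9: a1 ⊕ 48 = e9
byte 10: b8 ⊕ f3 = 4b

[217, 32, 84, 90, 227, 162, 26, 224, 178, 233, 75]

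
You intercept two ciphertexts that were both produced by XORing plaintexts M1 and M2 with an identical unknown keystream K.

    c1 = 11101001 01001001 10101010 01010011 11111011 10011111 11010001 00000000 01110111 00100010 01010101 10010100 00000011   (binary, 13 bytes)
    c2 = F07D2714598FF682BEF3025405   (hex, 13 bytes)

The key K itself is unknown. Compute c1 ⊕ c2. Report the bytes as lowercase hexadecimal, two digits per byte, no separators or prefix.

c1 ⊕ c2 = (M1 ⊕ K) ⊕ (M2 ⊕ K) = M1 ⊕ M2 — the shared key cancels under XOR.
e9 xor f0 = 19
49 xor 7d = 34
aa xor 27 = 8d
53 xor 14 = 47
fb xor 59 = a2
9f xor 8f = 10
d1 xor f6 = 27
00 xor 82 = 82
77 xor be = c9
22 xor f3 = d1
55 xor 02 = 57
94 xor 54 = c0
03 xor 05 = 06

19348d47a2102782c9d157c006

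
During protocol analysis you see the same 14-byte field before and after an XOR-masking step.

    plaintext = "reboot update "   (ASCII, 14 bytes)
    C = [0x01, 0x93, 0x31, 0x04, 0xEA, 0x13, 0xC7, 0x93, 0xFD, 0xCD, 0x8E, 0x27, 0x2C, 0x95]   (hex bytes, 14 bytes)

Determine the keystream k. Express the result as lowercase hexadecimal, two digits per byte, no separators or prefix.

Since C = plaintext ⊕ k, XORing both sides with plaintext gives k = plaintext ⊕ C.
byte 0: 72 xor 01 = 73
byte 1: 65 xor 93 = f6
byte 2: 62 xor 31 = 53
byte 3: 6f xor 04 = 6b
byte 4: 6f xor ea = 85
byte 5: 74 xor 13 = 67
byte 6: 20 xor c7 = e7
byte 7: 75 xor 93 = e6
byte 8: 70 xor fd = 8d
byte 9: 64 xor cd = a9
byte 10: 61 xor 8e = ef
byte 11: 74 xor 27 = 53
byte 12: 65 xor 2c = 49
byte 13: 20 xor 95 = b5

73f6536b8567e7e68da9ef5349b5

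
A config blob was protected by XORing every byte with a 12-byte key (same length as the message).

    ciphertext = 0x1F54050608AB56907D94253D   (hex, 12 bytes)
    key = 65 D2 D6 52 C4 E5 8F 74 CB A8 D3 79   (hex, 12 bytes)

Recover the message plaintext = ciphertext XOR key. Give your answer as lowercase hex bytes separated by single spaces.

XOR is its own inverse, so applying the key byte-wise gives the result directly.
1f XOR 65 = 7a
54 XOR d2 = 86
05 XOR d6 = d3
06 XOR 52 = 54
08 XOR c4 = cc
ab XOR e5 = 4e
56 XOR 8f = d9
90 XOR 74 = e4
7d XOR cb = b6
94 XOR a8 = 3c
25 XOR d3 = f6
3d XOR 79 = 44

7a 86 d3 54 cc 4e d9 e4 b6 3c f6 44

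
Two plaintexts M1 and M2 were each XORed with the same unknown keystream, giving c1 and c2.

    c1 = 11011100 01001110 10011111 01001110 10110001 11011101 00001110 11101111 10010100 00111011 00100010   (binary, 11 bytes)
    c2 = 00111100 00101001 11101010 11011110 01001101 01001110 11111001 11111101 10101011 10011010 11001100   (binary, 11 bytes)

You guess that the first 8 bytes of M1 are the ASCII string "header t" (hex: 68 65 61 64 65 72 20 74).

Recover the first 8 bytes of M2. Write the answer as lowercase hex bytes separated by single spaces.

88 02 14 f4 99 e1 d7 66

First, c1 ⊕ c2 = (M1 ⊕ K) ⊕ (M2 ⊕ K) = M1 ⊕ M2, so the key drops out. Then M2 = (M1 ⊕ M2) ⊕ M1 over the first 8 bytes.
byte 0: (dc ⊕ 3c) ⊕ 68 = e0 ⊕ 68 = 88
byte 1: (4e ⊕ 29) ⊕ 65 = 67 ⊕ 65 = 02
byte 2: (9f ⊕ ea) ⊕ 61 = 75 ⊕ 61 = 14
byte 3: (4e ⊕ de) ⊕ 64 = 90 ⊕ 64 = f4
byte 4: (b1 ⊕ 4d) ⊕ 65 = fc ⊕ 65 = 99
byte 5: (dd ⊕ 4e) ⊕ 72 = 93 ⊕ 72 = e1
byte 6: (0e ⊕ f9) ⊕ 20 = f7 ⊕ 20 = d7
byte 7: (ef ⊕ fd) ⊕ 74 = 12 ⊕ 74 = 66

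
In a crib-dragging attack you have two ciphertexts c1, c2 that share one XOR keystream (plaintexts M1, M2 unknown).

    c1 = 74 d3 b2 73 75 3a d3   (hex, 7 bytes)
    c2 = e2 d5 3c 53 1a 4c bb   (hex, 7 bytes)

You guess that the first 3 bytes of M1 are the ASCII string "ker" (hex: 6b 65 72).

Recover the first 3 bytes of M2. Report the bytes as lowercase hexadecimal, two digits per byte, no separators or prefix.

First, c1 ⊕ c2 = (M1 ⊕ K) ⊕ (M2 ⊕ K) = M1 ⊕ M2, so the key drops out. Then M2 = (M1 ⊕ M2) ⊕ M1 over the first 3 bytes.
byte 0: (74 XOR e2) XOR 6b = 96 XOR 6b = fd
byte 1: (d3 XOR d5) XOR 65 = 06 XOR 65 = 63
byte 2: (b2 XOR 3c) XOR 72 = 8e XOR 72 = fc

fd63fc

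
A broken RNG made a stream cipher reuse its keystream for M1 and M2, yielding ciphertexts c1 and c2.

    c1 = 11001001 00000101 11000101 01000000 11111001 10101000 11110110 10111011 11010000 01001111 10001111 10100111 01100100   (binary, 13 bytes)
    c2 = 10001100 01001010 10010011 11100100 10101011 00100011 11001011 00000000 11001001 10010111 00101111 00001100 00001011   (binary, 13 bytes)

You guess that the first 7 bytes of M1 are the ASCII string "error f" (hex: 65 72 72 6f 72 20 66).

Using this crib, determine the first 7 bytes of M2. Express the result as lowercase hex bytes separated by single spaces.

20 3d 24 cb 20 ab 5b

First, c1 ⊕ c2 = (M1 ⊕ K) ⊕ (M2 ⊕ K) = M1 ⊕ M2, so the key drops out. Then M2 = (M1 ⊕ M2) ⊕ M1 over the first 7 bytes.
byte 0: (c9 ^ 8c) ^ 65 = 45 ^ 65 = 20
byte 1: (05 ^ 4a) ^ 72 = 4f ^ 72 = 3d
byte 2: (c5 ^ 93) ^ 72 = 56 ^ 72 = 24
byte 3: (40 ^ e4) ^ 6f = a4 ^ 6f = cb
byte 4: (f9 ^ ab) ^ 72 = 52 ^ 72 = 20
byte 5: (a8 ^ 23) ^ 20 = 8b ^ 20 = ab
byte 6: (f6 ^ cb) ^ 66 = 3d ^ 66 = 5b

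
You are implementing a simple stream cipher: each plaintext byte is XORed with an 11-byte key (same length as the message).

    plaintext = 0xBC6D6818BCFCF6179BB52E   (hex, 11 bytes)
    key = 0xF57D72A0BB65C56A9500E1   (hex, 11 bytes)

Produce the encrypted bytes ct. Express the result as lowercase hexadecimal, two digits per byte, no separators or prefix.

XOR is its own inverse, so applying the key byte-wise gives the result directly.
10111100 ⊕ 11110101 = 01001001
01101101 ⊕ 01111101 = 00010000
01101000 ⊕ 01110010 = 00011010
00011000 ⊕ 10100000 = 10111000
10111100 ⊕ 10111011 = 00000111
11111100 ⊕ 01100101 = 10011001
11110110 ⊕ 11000101 = 00110011
00010111 ⊕ 01101010 = 01111101
10011011 ⊕ 10010101 = 00001110
10110101 ⊕ 00000000 = 10110101
00101110 ⊕ 11100001 = 11001111

49101ab80799337d0eb5cf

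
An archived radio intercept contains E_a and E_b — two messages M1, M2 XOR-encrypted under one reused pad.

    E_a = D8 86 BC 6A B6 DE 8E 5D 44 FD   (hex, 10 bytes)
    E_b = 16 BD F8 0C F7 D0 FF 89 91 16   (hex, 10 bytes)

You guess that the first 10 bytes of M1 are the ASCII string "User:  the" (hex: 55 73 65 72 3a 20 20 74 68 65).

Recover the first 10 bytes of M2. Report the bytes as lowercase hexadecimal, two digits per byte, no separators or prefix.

First, E_a ⊕ E_b = (M1 ⊕ K) ⊕ (M2 ⊕ K) = M1 ⊕ M2, so the key drops out. Then M2 = (M1 ⊕ M2) ⊕ M1 over the first 10 bytes.
byte 0: (d8 ⊕ 16) ⊕ 55 = ce ⊕ 55 = 9b
byte 1: (86 ⊕ bd) ⊕ 73 = 3b ⊕ 73 = 48
byte 2: (bc ⊕ f8) ⊕ 65 = 44 ⊕ 65 = 21
byte 3: (6a ⊕ 0c) ⊕ 72 = 66 ⊕ 72 = 14
byte 4: (b6 ⊕ f7) ⊕ 3a = 41 ⊕ 3a = 7b
byte 5: (de ⊕ d0) ⊕ 20 = 0e ⊕ 20 = 2e
byte 6: (8e ⊕ ff) ⊕ 20 = 71 ⊕ 20 = 51
byte 7: (5d ⊕ 89) ⊕ 74 = d4 ⊕ 74 = a0
byte 8: (44 ⊕ 91) ⊕ 68 = d5 ⊕ 68 = bd
byte 9: (fd ⊕ 16) ⊕ 65 = eb ⊕ 65 = 8e

9b4821147b2e51a0bd8e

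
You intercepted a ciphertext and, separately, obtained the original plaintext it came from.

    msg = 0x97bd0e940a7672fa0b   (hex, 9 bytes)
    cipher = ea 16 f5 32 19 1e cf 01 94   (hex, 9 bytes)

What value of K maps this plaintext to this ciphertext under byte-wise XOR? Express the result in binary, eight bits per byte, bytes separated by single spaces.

01111101 10101011 11111011 10100110 00010011 01101000 10111101 11111011 10011111

Since cipher = msg ⊕ K, XORing both sides with msg gives K = msg ⊕ cipher.
151 ⊕ 234 = 125
189 ⊕  22 = 171
 14 ⊕ 245 = 251
148 ⊕  50 = 166
 10 ⊕  25 =  19
118 ⊕  30 = 104
114 ⊕ 207 = 189
250 ⊕   1 = 251
 11 ⊕ 148 = 159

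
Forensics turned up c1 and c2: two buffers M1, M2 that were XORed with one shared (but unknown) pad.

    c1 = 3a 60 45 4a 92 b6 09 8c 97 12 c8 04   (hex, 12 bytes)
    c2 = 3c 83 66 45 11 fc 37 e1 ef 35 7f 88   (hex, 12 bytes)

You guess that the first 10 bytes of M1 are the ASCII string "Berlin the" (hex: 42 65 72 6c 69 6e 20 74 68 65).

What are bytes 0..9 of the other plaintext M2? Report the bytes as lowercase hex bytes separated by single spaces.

44 86 51 63 ea 24 1e 19 10 42

First, c1 ⊕ c2 = (M1 ⊕ K) ⊕ (M2 ⊕ K) = M1 ⊕ M2, so the key drops out. Then M2 = (M1 ⊕ M2) ⊕ M1 over the first 10 bytes.
byte 0: (3a ^ 3c) ^ 42 = 06 ^ 42 = 44
byte 1: (60 ^ 83) ^ 65 = e3 ^ 65 = 86
byte 2: (45 ^ 66) ^ 72 = 23 ^ 72 = 51
byte 3: (4a ^ 45) ^ 6c = 0f ^ 6c = 63
byte 4: (92 ^ 11) ^ 69 = 83 ^ 69 = ea
byte 5: (b6 ^ fc) ^ 6e = 4a ^ 6e = 24
byte 6: (09 ^ 37) ^ 20 = 3e ^ 20 = 1e
byte 7: (8c ^ e1) ^ 74 = 6d ^ 74 = 19
byte 8: (97 ^ ef) ^ 68 = 78 ^ 68 = 10
byte 9: (12 ^ 35) ^ 65 = 27 ^ 65 = 42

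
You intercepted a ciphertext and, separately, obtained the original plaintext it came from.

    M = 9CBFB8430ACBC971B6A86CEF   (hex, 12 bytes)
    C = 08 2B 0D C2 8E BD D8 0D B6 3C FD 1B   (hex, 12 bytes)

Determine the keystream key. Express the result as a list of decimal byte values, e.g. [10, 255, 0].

Since C = M ⊕ key, XORing both sides with M gives key = M ⊕ C.
byte 0: 10011100 ⊕ 00001000 = 10010100
byte 1: 10111111 ⊕ 00101011 = 10010100
byte 2: 10111000 ⊕ 00001101 = 10110101
byte 3: 01000011 ⊕ 11000010 = 10000001
byte 4: 00001010 ⊕ 10001110 = 10000100
byte 5: 11001011 ⊕ 10111101 = 01110110
byte 6: 11001001 ⊕ 11011000 = 00010001
byte 7: 01110001 ⊕ 00001101 = 01111100
byte 8: 10110110 ⊕ 10110110 = 00000000
byte 9: 10101000 ⊕ 00111100 = 10010100
byte 10: 01101100 ⊕ 11111101 = 10010001
byte 11: 11101111 ⊕ 00011011 = 11110100

[148, 148, 181, 129, 132, 118, 17, 124, 0, 148, 145, 244]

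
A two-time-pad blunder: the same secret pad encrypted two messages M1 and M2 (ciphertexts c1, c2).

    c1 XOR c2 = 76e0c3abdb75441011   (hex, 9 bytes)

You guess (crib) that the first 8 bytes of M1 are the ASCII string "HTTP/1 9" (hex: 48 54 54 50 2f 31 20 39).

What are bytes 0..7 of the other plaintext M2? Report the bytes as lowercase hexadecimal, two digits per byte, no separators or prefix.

3eb497fbf4446429

Since c1 ⊕ c2 = M1 ⊕ M2, XORing with the guessed M1 bytes yields the corresponding M2 bytes: M2 = (c1 ⊕ c2) ⊕ M1.
01110110 xor 01001000 = 00111110
11100000 xor 01010100 = 10110100
11000011 xor 01010100 = 10010111
10101011 xor 01010000 = 11111011
11011011 xor 00101111 = 11110100
01110101 xor 00110001 = 01000100
01000100 xor 00100000 = 01100100
00010000 xor 00111001 = 00101001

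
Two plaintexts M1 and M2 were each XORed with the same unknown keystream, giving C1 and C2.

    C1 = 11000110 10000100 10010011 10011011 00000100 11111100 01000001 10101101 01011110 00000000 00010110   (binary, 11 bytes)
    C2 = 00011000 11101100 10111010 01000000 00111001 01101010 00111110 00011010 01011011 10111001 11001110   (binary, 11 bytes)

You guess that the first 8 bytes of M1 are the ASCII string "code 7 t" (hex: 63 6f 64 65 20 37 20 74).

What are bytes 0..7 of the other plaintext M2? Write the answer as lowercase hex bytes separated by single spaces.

bd 07 4d be 1d a1 5f c3

First, C1 ⊕ C2 = (M1 ⊕ K) ⊕ (M2 ⊕ K) = M1 ⊕ M2, so the key drops out. Then M2 = (M1 ⊕ M2) ⊕ M1 over the first 8 bytes.
byte 0: (c6 xor 18) xor 63 = de xor 63 = bd
byte 1: (84 xor ec) xor 6f = 68 xor 6f = 07
byte 2: (93 xor ba) xor 64 = 29 xor 64 = 4d
byte 3: (9b xor 40) xor 65 = db xor 65 = be
byte 4: (04 xor 39) xor 20 = 3d xor 20 = 1d
byte 5: (fc xor 6a) xor 37 = 96 xor 37 = a1
byte 6: (41 xor 3e) xor 20 = 7f xor 20 = 5f
byte 7: (ad xor 1a) xor 74 = b7 xor 74 = c3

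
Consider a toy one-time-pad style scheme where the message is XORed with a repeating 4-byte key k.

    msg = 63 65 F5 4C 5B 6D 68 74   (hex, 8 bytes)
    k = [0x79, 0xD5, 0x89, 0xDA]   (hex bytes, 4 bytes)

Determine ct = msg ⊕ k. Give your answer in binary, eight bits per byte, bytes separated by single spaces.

The 4-byte key repeats, so the effective keystream is 79 d5 89 da 79 d5 89 da.
byte 0:  99 XOR 121 =  26
byte 1: 101 XOR 213 = 176
byte 2: 245 XOR 137 = 124
byte 3:  76 XOR 218 = 150
byte 4:  91 XOR 121 =  34
byte 5: 109 XOR 213 = 184
byte 6: 104 XOR 137 = 225
byte 7: 116 XOR 218 = 174

00011010 10110000 01111100 10010110 00100010 10111000 11100001 10101110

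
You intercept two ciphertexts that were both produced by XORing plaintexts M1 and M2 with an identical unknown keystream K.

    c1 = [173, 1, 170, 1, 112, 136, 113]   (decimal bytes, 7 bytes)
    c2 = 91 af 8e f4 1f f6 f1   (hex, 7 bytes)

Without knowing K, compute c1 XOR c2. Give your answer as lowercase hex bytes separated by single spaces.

c1 ⊕ c2 = (M1 ⊕ K) ⊕ (M2 ⊕ K) = M1 ⊕ M2 — the shared key cancels under XOR.
byte 0: ad ^ 91 = 3c
byte 1: 01 ^ af = ae
byte 2: aa ^ 8e = 24
byte 3: 01 ^ f4 = f5
byte 4: 70 ^ 1f = 6f
byte 5: 88 ^ f6 = 7e
byte 6: 71 ^ f1 = 80

3c ae 24 f5 6f 7e 80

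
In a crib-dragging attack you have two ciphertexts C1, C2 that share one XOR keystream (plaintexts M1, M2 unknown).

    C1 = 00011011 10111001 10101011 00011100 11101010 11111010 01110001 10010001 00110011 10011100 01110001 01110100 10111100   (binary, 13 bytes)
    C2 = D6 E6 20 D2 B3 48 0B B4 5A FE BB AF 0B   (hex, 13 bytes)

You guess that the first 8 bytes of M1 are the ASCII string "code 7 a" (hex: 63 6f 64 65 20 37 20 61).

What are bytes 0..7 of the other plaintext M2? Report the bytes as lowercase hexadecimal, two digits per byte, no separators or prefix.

First, C1 ⊕ C2 = (M1 ⊕ K) ⊕ (M2 ⊕ K) = M1 ⊕ M2, so the key drops out. Then M2 = (M1 ⊕ M2) ⊕ M1 over the first 8 bytes.
byte 0: (1b ^ d6) ^ 63 = cd ^ 63 = ae
byte 1: (b9 ^ e6) ^ 6f = 5f ^ 6f = 30
byte 2: (ab ^ 20) ^ 64 = 8b ^ 64 = ef
byte 3: (1c ^ d2) ^ 65 = ce ^ 65 = ab
byte 4: (ea ^ b3) ^ 20 = 59 ^ 20 = 79
byte 5: (fa ^ 48) ^ 37 = b2 ^ 37 = 85
byte 6: (71 ^ 0b) ^ 20 = 7a ^ 20 = 5a
byte 7: (91 ^ b4) ^ 61 = 25 ^ 61 = 44

ae30efab79855a44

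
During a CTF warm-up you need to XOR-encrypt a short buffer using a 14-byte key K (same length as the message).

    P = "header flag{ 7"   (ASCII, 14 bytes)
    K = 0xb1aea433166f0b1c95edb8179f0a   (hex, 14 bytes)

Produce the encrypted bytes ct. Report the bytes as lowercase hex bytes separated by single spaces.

d9 cb c5 57 73 1d 2b 7a f9 8c df 6c bf 3d

XOR is its own inverse, so applying the key byte-wise gives the result directly.
01101000 ^ 10110001 = 11011001
01100101 ^ 10101110 = 11001011
01100001 ^ 10100100 = 11000101
01100100 ^ 00110011 = 01010111
01100101 ^ 00010110 = 01110011
01110010 ^ 01101111 = 00011101
00100000 ^ 00001011 = 00101011
01100110 ^ 00011100 = 01111010
01101100 ^ 10010101 = 11111001
01100001 ^ 11101101 = 10001100
01100111 ^ 10111000 = 11011111
01111011 ^ 00010111 = 01101100
00100000 ^ 10011111 = 10111111
00110111 ^ 00001010 = 00111101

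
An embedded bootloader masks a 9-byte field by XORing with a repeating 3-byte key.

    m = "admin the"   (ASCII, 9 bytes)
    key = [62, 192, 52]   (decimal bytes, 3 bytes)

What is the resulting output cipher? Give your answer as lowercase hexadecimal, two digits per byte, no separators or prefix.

The 3-byte key repeats, so the effective keystream is 3e c0 34 3e c0 34 3e c0 34.
byte 0: 01100001 ^ 00111110 = 01011111
byte 1: 01100100 ^ 11000000 = 10100100
byte 2: 01101101 ^ 00110100 = 01011001
byte 3: 01101001 ^ 00111110 = 01010111
byte 4: 01101110 ^ 11000000 = 10101110
byte 5: 00100000 ^ 00110100 = 00010100
byte 6: 01110100 ^ 00111110 = 01001010
byte 7: 01101000 ^ 11000000 = 10101000
byte 8: 01100101 ^ 00110100 = 01010001

5fa45957ae144aa851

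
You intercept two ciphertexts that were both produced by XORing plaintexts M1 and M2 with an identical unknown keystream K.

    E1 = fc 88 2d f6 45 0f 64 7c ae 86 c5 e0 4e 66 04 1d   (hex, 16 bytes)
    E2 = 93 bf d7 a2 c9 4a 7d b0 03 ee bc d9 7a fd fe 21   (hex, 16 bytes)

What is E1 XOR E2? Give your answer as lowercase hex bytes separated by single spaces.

E1 ⊕ E2 = (M1 ⊕ K) ⊕ (M2 ⊕ K) = M1 ⊕ M2 — the shared key cancels under XOR.
11111100 ⊕ 10010011 = 01101111
10001000 ⊕ 10111111 = 00110111
00101101 ⊕ 11010111 = 11111010
11110110 ⊕ 10100010 = 01010100
01000101 ⊕ 11001001 = 10001100
00001111 ⊕ 01001010 = 01000101
01100100 ⊕ 01111101 = 00011001
01111100 ⊕ 10110000 = 11001100
10101110 ⊕ 00000011 = 10101101
10000110 ⊕ 11101110 = 01101000
11000101 ⊕ 10111100 = 01111001
11100000 ⊕ 11011001 = 00111001
01001110 ⊕ 01111010 = 00110100
01100110 ⊕ 11111101 = 10011011
00000100 ⊕ 11111110 = 11111010
00011101 ⊕ 00100001 = 00111100

6f 37 fa 54 8c 45 19 cc ad 68 79 39 34 9b fa 3c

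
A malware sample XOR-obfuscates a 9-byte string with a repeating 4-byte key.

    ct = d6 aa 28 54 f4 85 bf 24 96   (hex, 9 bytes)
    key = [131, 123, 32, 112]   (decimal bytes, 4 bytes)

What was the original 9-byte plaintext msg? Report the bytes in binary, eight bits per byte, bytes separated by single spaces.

01010101 11010001 00001000 00100100 01110111 11111110 10011111 01010100 00010101

The 4-byte key repeats, so the effective keystream is 83 7b 20 70 83 7b 20 70 83.
byte 0: d6 ⊕ 83 = 55
byte 1: aa ⊕ 7b = d1
byte 2: 28 ⊕ 20 = 08
byte 3: 54 ⊕ 70 = 24
byte 4: f4 ⊕ 83 = 77
byte 5: 85 ⊕ 7b = fe
byte 6: bf ⊕ 20 = 9f
byte 7: 24 ⊕ 70 = 54
byte 8: 96 ⊕ 83 = 15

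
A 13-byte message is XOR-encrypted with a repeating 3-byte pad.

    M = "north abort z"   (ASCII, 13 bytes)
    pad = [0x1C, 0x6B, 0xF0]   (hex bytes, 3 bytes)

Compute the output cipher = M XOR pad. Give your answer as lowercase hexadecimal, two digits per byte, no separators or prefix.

7204826803d07d099f6e1fd066

The 3-byte key repeats, so the effective keystream is 1c 6b f0 1c 6b f0 1c 6b f0 1c 6b f0 1c.
byte 0: 6e ^ 1c = 72
byte 1: 6f ^ 6b = 04
byte 2: 72 ^ f0 = 82
byte 3: 74 ^ 1c = 68
byte 4: 68 ^ 6b = 03
byte 5: 20 ^ f0 = d0
byte 6: 61 ^ 1c = 7d
byte 7: 62 ^ 6b = 09
byte 8: 6f ^ f0 = 9f
byte 9: 72 ^ 1c = 6e
byte 10: 74 ^ 6b = 1f
byte 11: 20 ^ f0 = d0
byte 12: 7a ^ 1c = 66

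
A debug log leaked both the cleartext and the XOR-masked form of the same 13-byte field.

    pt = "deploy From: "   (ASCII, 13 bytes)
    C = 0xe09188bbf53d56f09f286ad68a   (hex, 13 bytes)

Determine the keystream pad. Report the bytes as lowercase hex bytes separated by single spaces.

Since C = pt ⊕ pad, XORing both sides with pt gives pad = pt ⊕ C.
64 xor e0 = 84
65 xor 91 = f4
70 xor 88 = f8
6c xor bb = d7
6f xor f5 = 9a
79 xor 3d = 44
20 xor 56 = 76
46 xor f0 = b6
72 xor 9f = ed
6f xor 28 = 47
6d xor 6a = 07
3a xor d6 = ec
20 xor 8a = aa

84 f4 f8 d7 9a 44 76 b6 ed 47 07 ec aa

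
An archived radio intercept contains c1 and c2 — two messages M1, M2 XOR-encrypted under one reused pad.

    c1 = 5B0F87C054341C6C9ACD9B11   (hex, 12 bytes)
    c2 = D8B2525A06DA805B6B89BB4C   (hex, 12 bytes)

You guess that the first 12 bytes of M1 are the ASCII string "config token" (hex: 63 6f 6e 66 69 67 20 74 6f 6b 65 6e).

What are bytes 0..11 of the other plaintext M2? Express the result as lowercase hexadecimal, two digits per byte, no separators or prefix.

First, c1 ⊕ c2 = (M1 ⊕ K) ⊕ (M2 ⊕ K) = M1 ⊕ M2, so the key drops out. Then M2 = (M1 ⊕ M2) ⊕ M1 over the first 12 bytes.
byte 0: (5b ⊕ d8) ⊕ 63 = 83 ⊕ 63 = e0
byte 1: (0f ⊕ b2) ⊕ 6f = bd ⊕ 6f = d2
byte 2: (87 ⊕ 52) ⊕ 6e = d5 ⊕ 6e = bb
byte 3: (c0 ⊕ 5a) ⊕ 66 = 9a ⊕ 66 = fc
byte 4: (54 ⊕ 06) ⊕ 69 = 52 ⊕ 69 = 3b
byte 5: (34 ⊕ da) ⊕ 67 = ee ⊕ 67 = 89
byte 6: (1c ⊕ 80) ⊕ 20 = 9c ⊕ 20 = bc
byte 7: (6c ⊕ 5b) ⊕ 74 = 37 ⊕ 74 = 43
byte 8: (9a ⊕ 6b) ⊕ 6f = f1 ⊕ 6f = 9e
byte 9: (cd ⊕ 89) ⊕ 6b = 44 ⊕ 6b = 2f
byte 10: (9b ⊕ bb) ⊕ 65 = 20 ⊕ 65 = 45
byte 11: (11 ⊕ 4c) ⊕ 6e = 5d ⊕ 6e = 33

e0d2bbfc3b89bc439e2f4533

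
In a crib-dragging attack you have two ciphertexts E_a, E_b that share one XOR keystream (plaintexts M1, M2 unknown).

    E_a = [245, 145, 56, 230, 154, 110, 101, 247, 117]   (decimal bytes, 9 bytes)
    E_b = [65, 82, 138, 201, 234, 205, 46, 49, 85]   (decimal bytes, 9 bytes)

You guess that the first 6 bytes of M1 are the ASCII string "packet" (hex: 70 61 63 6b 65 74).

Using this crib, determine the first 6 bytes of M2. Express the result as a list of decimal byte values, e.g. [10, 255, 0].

First, E_a ⊕ E_b = (M1 ⊕ K) ⊕ (M2 ⊕ K) = M1 ⊕ M2, so the key drops out. Then M2 = (M1 ⊕ M2) ⊕ M1 over the first 6 bytes.
byte 0: (f5 ⊕ 41) ⊕ 70 = b4 ⊕ 70 = c4
byte 1: (91 ⊕ 52) ⊕ 61 = c3 ⊕ 61 = a2
byte 2: (38 ⊕ 8a) ⊕ 63 = b2 ⊕ 63 = d1
byte 3: (e6 ⊕ c9) ⊕ 6b = 2f ⊕ 6b = 44
byte 4: (9a ⊕ ea) ⊕ 65 = 70 ⊕ 65 = 15
byte 5: (6e ⊕ cd) ⊕ 74 = a3 ⊕ 74 = d7

[196, 162, 209, 68, 21, 215]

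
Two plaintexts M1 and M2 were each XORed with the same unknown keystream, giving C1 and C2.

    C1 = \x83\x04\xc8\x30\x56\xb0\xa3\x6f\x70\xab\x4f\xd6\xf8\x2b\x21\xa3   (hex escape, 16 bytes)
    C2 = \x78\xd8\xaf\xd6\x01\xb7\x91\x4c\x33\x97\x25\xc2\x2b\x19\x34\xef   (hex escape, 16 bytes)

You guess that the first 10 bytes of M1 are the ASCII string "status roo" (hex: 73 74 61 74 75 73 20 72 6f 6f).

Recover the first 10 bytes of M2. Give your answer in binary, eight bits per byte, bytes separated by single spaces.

10001000 10101000 00000110 10010010 00100010 01110100 00010010 01010001 00101100 01010011

First, C1 ⊕ C2 = (M1 ⊕ K) ⊕ (M2 ⊕ K) = M1 ⊕ M2, so the key drops out. Then M2 = (M1 ⊕ M2) ⊕ M1 over the first 10 bytes.
byte 0: (83 ^ 78) ^ 73 = fb ^ 73 = 88
byte 1: (04 ^ d8) ^ 74 = dc ^ 74 = a8
byte 2: (c8 ^ af) ^ 61 = 67 ^ 61 = 06
byte 3: (30 ^ d6) ^ 74 = e6 ^ 74 = 92
byte 4: (56 ^ 01) ^ 75 = 57 ^ 75 = 22
byte 5: (b0 ^ b7) ^ 73 = 07 ^ 73 = 74
byte 6: (a3 ^ 91) ^ 20 = 32 ^ 20 = 12
byte 7: (6f ^ 4c) ^ 72 = 23 ^ 72 = 51
byte 8: (70 ^ 33) ^ 6f = 43 ^ 6f = 2c
byte 9: (ab ^ 97) ^ 6f = 3c ^ 6f = 53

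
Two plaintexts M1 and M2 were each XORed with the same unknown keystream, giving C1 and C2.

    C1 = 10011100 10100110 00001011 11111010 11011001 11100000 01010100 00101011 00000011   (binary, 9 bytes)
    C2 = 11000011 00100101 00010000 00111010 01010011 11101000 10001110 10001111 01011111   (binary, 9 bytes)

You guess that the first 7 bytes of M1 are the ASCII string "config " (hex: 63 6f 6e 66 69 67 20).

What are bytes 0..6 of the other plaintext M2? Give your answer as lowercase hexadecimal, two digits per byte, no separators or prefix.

3cec75a6e36ffa

First, C1 ⊕ C2 = (M1 ⊕ K) ⊕ (M2 ⊕ K) = M1 ⊕ M2, so the key drops out. Then M2 = (M1 ⊕ M2) ⊕ M1 over the first 7 bytes.
byte 0: (9c ^ c3) ^ 63 = 5f ^ 63 = 3c
byte 1: (a6 ^ 25) ^ 6f = 83 ^ 6f = ec
byte 2: (0b ^ 10) ^ 6e = 1b ^ 6e = 75
byte 3: (fa ^ 3a) ^ 66 = c0 ^ 66 = a6
byte 4: (d9 ^ 53) ^ 69 = 8a ^ 69 = e3
byte 5: (e0 ^ e8) ^ 67 = 08 ^ 67 = 6f
byte 6: (54 ^ 8e) ^ 20 = da ^ 20 = fa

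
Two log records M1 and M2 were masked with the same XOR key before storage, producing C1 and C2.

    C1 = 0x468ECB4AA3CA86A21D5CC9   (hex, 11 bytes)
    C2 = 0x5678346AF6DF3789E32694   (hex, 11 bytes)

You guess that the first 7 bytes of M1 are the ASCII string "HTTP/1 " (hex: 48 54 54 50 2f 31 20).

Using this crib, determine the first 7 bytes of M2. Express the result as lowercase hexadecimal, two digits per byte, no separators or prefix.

58a2ab707a2491

First, C1 ⊕ C2 = (M1 ⊕ K) ⊕ (M2 ⊕ K) = M1 ⊕ M2, so the key drops out. Then M2 = (M1 ⊕ M2) ⊕ M1 over the first 7 bytes.
byte 0: (46 ^ 56) ^ 48 = 10 ^ 48 = 58
byte 1: (8e ^ 78) ^ 54 = f6 ^ 54 = a2
byte 2: (cb ^ 34) ^ 54 = ff ^ 54 = ab
byte 3: (4a ^ 6a) ^ 50 = 20 ^ 50 = 70
byte 4: (a3 ^ f6) ^ 2f = 55 ^ 2f = 7a
byte 5: (ca ^ df) ^ 31 = 15 ^ 31 = 24
byte 6: (86 ^ 37) ^ 20 = b1 ^ 20 = 91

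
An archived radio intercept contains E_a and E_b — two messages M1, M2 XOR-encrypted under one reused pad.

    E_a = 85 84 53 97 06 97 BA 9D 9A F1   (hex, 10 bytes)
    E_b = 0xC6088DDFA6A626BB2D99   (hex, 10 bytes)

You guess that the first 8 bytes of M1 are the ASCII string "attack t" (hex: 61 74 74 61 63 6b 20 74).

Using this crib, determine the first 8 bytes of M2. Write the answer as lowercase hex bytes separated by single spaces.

First, E_a ⊕ E_b = (M1 ⊕ K) ⊕ (M2 ⊕ K) = M1 ⊕ M2, so the key drops out. Then M2 = (M1 ⊕ M2) ⊕ M1 over the first 8 bytes.
byte 0: (85 ^ c6) ^ 61 = 43 ^ 61 = 22
byte 1: (84 ^ 08) ^ 74 = 8c ^ 74 = f8
byte 2: (53 ^ 8d) ^ 74 = de ^ 74 = aa
byte 3: (97 ^ df) ^ 61 = 48 ^ 61 = 29
byte 4: (06 ^ a6) ^ 63 = a0 ^ 63 = c3
byte 5: (97 ^ a6) ^ 6b = 31 ^ 6b = 5a
byte 6: (ba ^ 26) ^ 20 = 9c ^ 20 = bc
byte 7: (9d ^ bb) ^ 74 = 26 ^ 74 = 52

22 f8 aa 29 c3 5a bc 52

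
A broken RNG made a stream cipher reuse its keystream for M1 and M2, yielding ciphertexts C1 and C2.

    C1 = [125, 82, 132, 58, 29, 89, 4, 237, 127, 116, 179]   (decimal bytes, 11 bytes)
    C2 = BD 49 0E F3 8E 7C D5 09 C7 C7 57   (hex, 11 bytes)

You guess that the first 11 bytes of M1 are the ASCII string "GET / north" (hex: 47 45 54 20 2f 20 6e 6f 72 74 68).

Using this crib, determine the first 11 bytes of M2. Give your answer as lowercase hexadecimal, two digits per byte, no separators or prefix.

875edee9bc05bf8bcac78c

First, C1 ⊕ C2 = (M1 ⊕ K) ⊕ (M2 ⊕ K) = M1 ⊕ M2, so the key drops out. Then M2 = (M1 ⊕ M2) ⊕ M1 over the first 11 bytes.
byte 0: (7d XOR bd) XOR 47 = c0 XOR 47 = 87
byte 1: (52 XOR 49) XOR 45 = 1b XOR 45 = 5e
byte 2: (84 XOR 0e) XOR 54 = 8a XOR 54 = de
byte 3: (3a XOR f3) XOR 20 = c9 XOR 20 = e9
byte 4: (1d XOR 8e) XOR 2f = 93 XOR 2f = bc
byte 5: (59 XOR 7c) XOR 20 = 25 XOR 20 = 05
byte 6: (04 XOR d5) XOR 6e = d1 XOR 6e = bf
byte 7: (ed XOR 09) XOR 6f = e4 XOR 6f = 8b
byte 8: (7f XOR c7) XOR 72 = b8 XOR 72 = ca
byte 9: (74 XOR c7) XOR 74 = b3 XOR 74 = c7
byte 10: (b3 XOR 57) XOR 68 = e4 XOR 68 = 8c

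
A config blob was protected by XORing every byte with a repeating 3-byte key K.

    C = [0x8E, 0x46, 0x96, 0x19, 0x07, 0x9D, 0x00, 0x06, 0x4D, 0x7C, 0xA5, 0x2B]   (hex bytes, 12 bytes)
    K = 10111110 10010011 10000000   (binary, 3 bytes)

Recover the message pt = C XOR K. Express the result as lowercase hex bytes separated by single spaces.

The 3-byte key repeats, so the effective keystream is be 93 80 be 93 80 be 93 80 be 93 80.
byte 0: 8e xor be = 30
byte 1: 46 xor 93 = d5
byte 2: 96 xor 80 = 16
byte 3: 19 xor be = a7
byte 4: 07 xor 93 = 94
byte 5: 9d xor 80 = 1d
byte 6: 00 xor be = be
byte 7: 06 xor 93 = 95
byte 8: 4d xor 80 = cd
byte 9: 7c xor be = c2
byte 10: a5 xor 93 = 36
byte 11: 2b xor 80 = ab

30 d5 16 a7 94 1d be 95 cd c2 36 ab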